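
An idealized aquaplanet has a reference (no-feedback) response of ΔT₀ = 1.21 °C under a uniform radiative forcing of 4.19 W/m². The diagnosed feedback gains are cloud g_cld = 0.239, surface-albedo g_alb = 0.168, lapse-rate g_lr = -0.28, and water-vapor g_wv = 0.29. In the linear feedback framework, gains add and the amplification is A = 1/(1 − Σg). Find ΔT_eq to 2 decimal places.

2.08 °C

Total gain g = 0.239 + 0.168 − 0.28 + 0.29 = 0.417.
Amplification A = 1/(1 − 0.417) = 1.715.
ΔT = 1.21 × 1.715 = 2.08 °C.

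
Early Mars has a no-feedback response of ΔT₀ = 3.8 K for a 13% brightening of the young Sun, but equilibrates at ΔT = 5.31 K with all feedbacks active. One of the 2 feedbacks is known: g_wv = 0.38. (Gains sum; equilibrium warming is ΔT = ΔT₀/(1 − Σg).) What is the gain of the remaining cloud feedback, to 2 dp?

Amplification A = ΔT/ΔT₀ = 5.31/3.8 = 1.397.
Total gain g = 1 − 1/A = 1 − 1/1.397 = 0.2842.
The known gain is 0.38.
g_cld = 0.2842 − 0.38 = -0.10.

-0.10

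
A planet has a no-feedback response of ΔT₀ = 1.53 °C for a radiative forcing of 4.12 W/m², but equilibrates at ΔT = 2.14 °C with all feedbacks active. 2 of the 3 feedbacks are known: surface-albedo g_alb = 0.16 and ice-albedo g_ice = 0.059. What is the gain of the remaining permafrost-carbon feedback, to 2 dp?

Amplification A = ΔT/ΔT₀ = 2.14/1.53 = 1.399.
Total gain g = 1 − 1/A = 1 − 1/1.399 = 0.2852.
Known gains sum to 0.16 + 0.059 = 0.219.
g_pf = 0.2852 − 0.219 = 0.07.

0.07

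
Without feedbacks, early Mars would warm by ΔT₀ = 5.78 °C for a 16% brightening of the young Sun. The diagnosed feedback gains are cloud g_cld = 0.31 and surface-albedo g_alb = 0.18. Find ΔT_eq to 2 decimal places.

Total gain g = 0.31 + 0.18 = 0.49.
Amplification A = 1/(1 − 0.49) = 1.961.
ΔT = 5.78 × 1.961 = 11.33 °C.

11.33 °C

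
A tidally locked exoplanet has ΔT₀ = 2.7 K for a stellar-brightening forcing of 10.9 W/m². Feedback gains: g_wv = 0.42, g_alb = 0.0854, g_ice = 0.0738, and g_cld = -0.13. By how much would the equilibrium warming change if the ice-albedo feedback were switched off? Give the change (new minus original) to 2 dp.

Original: g = 0.4492, ΔT = 2.7/(1−0.4492) = 4.9020 K.
Without ice-albedo: g' = 0.3754, ΔT' = 2.7/(1−0.3754) = 4.3228 K.
Change = 4.3228 − 4.9020 = -0.58 K.

-0.58 K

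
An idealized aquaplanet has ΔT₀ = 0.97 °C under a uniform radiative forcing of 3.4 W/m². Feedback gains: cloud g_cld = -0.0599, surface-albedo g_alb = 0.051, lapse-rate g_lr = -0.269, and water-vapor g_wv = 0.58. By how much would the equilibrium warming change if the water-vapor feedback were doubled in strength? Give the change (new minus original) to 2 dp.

6.84 °C

Original: g = 0.3021, ΔT = 0.97/(1−0.3021) = 1.3899 °C.
With doubled water-vapor: g' = 0.8821, ΔT' = 0.97/(1−0.8821) = 8.2273 °C.
Change = 8.2273 − 1.3899 = 6.84 °C.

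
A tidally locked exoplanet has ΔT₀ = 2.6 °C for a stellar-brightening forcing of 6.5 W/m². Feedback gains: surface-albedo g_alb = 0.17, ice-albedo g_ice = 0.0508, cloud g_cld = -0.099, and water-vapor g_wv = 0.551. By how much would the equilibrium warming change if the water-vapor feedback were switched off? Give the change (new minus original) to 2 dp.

-4.99 °C

Original: g = 0.6728, ΔT = 2.6/(1−0.6728) = 7.9462 °C.
Without water-vapor: g' = 0.1218, ΔT' = 2.6/(1−0.1218) = 2.9606 °C.
Change = 2.9606 − 7.9462 = -4.99 °C.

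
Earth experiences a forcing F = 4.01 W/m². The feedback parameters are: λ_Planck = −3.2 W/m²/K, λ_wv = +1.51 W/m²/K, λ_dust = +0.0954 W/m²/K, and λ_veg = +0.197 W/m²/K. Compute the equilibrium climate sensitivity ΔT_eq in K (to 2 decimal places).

Net feedback parameter λ = (−3.2) + (+1.51) + (+0.0954) + (+0.197) = -1.3976 W/m²/K.
ΔT = −F/λ = −4.01/(-1.3976) = 2.87 K.

2.87 K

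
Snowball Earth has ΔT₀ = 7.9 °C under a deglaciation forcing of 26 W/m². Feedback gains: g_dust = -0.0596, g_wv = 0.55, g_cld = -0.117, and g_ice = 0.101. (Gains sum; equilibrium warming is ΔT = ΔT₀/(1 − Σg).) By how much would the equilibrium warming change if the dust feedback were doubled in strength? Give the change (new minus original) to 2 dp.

Original: g = 0.4744, ΔT = 7.9/(1−0.4744) = 15.0304 °C.
With doubled dust: g' = 0.4148, ΔT' = 7.9/(1−0.4148) = 13.4997 °C.
Change = 13.4997 − 15.0304 = -1.53 °C.

-1.53 °C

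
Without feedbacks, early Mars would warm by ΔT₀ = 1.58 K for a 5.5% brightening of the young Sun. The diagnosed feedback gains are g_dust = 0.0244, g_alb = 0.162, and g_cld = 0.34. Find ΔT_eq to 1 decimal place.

Total gain g = 0.0244 + 0.162 + 0.34 = 0.5264.
Amplification A = 1/(1 − 0.5264) = 2.111.
ΔT = 1.58 × 2.111 = 3.3 K.

3.3 K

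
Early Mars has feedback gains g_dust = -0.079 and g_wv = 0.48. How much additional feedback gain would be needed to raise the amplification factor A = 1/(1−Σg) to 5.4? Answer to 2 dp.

0.41

Current total gain = 0.401.
Target gain for A = 5.4: g* = 1 − 1/5.4 = 0.8148.
Additional gain needed = 0.8148 − 0.401 = 0.41.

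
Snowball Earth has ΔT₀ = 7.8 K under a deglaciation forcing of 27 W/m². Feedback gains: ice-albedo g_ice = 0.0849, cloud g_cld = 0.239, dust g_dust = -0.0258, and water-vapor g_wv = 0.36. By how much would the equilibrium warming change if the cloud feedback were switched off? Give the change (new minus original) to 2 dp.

-9.39 K

Original: g = 0.6581, ΔT = 7.8/(1−0.6581) = 22.8137 K.
Without cloud: g' = 0.4191, ΔT' = 7.8/(1−0.4191) = 13.4274 K.
Change = 13.4274 − 22.8137 = -9.39 K.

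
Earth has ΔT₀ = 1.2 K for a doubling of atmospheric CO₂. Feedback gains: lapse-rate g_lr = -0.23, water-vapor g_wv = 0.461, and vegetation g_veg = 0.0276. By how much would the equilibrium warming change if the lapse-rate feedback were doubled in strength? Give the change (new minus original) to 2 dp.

-0.38 K

Original: g = 0.2586, ΔT = 1.2/(1−0.2586) = 1.6186 K.
With doubled lapse-rate: g' = 0.0286, ΔT' = 1.2/(1−0.0286) = 1.2353 K.
Change = 1.2353 − 1.6186 = -0.38 K.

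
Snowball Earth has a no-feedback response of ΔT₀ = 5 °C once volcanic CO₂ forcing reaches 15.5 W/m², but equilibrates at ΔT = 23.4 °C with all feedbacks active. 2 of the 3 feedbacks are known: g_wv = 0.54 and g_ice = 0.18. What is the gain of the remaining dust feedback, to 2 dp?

0.07

Amplification A = ΔT/ΔT₀ = 23.4/5 = 4.68.
Total gain g = 1 − 1/A = 1 − 1/4.68 = 0.7863.
Known gains sum to 0.54 + 0.18 = 0.72.
g_dust = 0.7863 − 0.72 = 0.07.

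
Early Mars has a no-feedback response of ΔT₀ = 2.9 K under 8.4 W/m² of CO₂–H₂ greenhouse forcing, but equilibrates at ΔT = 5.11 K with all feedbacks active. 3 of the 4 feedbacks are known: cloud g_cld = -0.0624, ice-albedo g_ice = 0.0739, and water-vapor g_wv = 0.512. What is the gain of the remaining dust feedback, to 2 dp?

-0.09

Amplification A = ΔT/ΔT₀ = 5.11/2.9 = 1.762.
Total gain g = 1 − 1/A = 1 − 1/1.762 = 0.4325.
Known gains sum to -0.0624 + 0.0739 + 0.512 = 0.5235.
g_dust = 0.4325 − 0.5235 = -0.09.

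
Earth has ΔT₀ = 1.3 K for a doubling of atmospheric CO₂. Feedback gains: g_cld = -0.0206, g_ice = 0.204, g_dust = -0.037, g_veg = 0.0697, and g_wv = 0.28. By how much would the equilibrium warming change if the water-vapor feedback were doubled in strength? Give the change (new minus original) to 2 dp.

3.23 K

Original: g = 0.4961, ΔT = 1.3/(1−0.4961) = 2.5799 K.
With doubled water-vapor: g' = 0.7761, ΔT' = 1.3/(1−0.7761) = 5.8062 K.
Change = 5.8062 − 2.5799 = 3.23 K.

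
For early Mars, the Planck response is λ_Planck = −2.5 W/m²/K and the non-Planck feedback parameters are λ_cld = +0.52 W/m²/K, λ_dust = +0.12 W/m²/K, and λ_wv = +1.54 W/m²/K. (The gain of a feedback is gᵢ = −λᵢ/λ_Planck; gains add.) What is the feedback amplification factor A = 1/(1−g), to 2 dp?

7.81

Convert to gains: g_cld = 0.52/2.5 = 0.208; g_dust = 0.12/2.5 = 0.048; g_wv = 1.54/2.5 = 0.616.
Total gain g = 0.872.
A = 1/(1 − 0.872) = 7.81.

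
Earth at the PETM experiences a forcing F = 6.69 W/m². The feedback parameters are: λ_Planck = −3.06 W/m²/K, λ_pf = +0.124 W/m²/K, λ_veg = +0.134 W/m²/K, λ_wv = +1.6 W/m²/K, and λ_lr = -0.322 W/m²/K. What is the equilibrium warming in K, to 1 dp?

4.4 K

Net feedback parameter λ = (−3.06) + (+0.124) + (+0.134) + (+1.6) + (-0.322) = -1.524 W/m²/K.
ΔT = −F/λ = −6.69/(-1.524) = 4.4 K.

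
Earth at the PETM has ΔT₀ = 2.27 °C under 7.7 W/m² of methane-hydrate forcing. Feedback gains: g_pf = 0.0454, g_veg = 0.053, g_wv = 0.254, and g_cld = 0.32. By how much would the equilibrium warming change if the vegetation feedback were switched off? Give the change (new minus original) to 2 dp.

Original: g = 0.6724, ΔT = 2.27/(1−0.6724) = 6.9292 °C.
Without vegetation: g' = 0.6194, ΔT' = 2.27/(1−0.6194) = 5.9643 °C.
Change = 5.9643 − 6.9292 = -0.96 °C.

-0.96 °C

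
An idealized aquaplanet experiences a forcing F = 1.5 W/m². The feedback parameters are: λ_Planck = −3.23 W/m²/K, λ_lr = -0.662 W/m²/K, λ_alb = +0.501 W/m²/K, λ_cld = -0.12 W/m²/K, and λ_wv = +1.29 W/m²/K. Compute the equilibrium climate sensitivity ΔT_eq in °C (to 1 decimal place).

0.7 °C

Net feedback parameter λ = (−3.23) + (-0.662) + (+0.501) + (-0.12) + (+1.29) = -2.221 W/m²/K.
ΔT = −F/λ = −1.5/(-2.221) = 0.7 °C.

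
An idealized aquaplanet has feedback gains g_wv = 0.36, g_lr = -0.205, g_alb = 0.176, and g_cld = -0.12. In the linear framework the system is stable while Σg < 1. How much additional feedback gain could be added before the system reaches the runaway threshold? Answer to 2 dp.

0.79

Current total gain = 0.36 − 0.205 + 0.176 − 0.12 = 0.211.
Margin to runaway = 1 − 0.211 = 0.79.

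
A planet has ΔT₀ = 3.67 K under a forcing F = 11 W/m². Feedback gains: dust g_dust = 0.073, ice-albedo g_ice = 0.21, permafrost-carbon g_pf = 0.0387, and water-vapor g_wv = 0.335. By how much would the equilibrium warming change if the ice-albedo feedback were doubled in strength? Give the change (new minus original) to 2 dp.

Original: g = 0.6567, ΔT = 3.67/(1−0.6567) = 10.6904 K.
With doubled ice-albedo: g' = 0.8667, ΔT' = 3.67/(1−0.8667) = 27.5319 K.
Change = 27.5319 − 10.6904 = 16.84 K.

16.84 K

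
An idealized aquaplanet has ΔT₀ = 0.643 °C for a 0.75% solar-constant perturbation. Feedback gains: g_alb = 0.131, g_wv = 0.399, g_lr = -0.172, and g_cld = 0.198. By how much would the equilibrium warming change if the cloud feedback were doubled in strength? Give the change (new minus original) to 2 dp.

1.17 °C

Original: g = 0.556, ΔT = 0.643/(1−0.556) = 1.4482 °C.
With doubled cloud: g' = 0.754, ΔT' = 0.643/(1−0.754) = 2.6138 °C.
Change = 2.6138 − 1.4482 = 1.17 °C.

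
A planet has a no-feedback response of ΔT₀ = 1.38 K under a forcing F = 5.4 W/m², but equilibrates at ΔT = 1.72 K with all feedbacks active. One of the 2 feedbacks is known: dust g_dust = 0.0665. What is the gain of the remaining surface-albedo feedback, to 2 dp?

0.13

Amplification A = ΔT/ΔT₀ = 1.72/1.38 = 1.246.
Total gain g = 1 − 1/A = 1 − 1/1.246 = 0.1974.
The known gain is 0.0665.
g_alb = 0.1974 − 0.0665 = 0.13.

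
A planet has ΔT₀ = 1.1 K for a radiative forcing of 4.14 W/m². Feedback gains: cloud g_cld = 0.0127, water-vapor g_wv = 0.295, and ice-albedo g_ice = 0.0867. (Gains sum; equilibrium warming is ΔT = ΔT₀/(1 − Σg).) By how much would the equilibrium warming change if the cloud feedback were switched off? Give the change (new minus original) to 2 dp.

Original: g = 0.3944, ΔT = 1.1/(1−0.3944) = 1.8164 K.
Without cloud: g' = 0.3817, ΔT' = 1.1/(1−0.3817) = 1.7791 K.
Change = 1.7791 − 1.8164 = -0.04 K.

-0.04 K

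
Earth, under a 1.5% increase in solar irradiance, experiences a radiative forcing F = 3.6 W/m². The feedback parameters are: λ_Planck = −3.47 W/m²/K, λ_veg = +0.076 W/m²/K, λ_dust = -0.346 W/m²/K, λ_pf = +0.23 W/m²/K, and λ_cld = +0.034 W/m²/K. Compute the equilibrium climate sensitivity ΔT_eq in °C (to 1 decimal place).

1.0 °C

Net feedback parameter λ = (−3.47) + (+0.076) + (-0.346) + (+0.23) + (+0.034) = -3.476 W/m²/K.
ΔT = −F/λ = −3.6/(-3.476) = 1.0 °C.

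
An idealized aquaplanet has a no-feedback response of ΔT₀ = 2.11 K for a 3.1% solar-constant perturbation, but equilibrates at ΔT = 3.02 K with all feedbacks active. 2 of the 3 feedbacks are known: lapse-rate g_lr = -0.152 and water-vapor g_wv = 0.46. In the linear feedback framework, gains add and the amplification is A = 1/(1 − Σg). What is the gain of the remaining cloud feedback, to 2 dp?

Amplification A = ΔT/ΔT₀ = 3.02/2.11 = 1.431.
Total gain g = 1 − 1/A = 1 − 1/1.431 = 0.3012.
Known gains sum to -0.152 + 0.46 = 0.308.
g_cld = 0.3012 − 0.308 = -0.01.

-0.01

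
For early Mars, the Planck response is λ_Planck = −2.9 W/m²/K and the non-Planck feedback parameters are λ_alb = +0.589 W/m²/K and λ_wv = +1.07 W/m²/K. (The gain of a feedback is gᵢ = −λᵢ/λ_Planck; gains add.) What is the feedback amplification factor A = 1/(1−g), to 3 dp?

2.337

Convert to gains: g_alb = 0.589/2.9 = 0.2031; g_wv = 1.07/2.9 = 0.369.
Total gain g = 0.5721.
A = 1/(1 − 0.5721) = 2.337.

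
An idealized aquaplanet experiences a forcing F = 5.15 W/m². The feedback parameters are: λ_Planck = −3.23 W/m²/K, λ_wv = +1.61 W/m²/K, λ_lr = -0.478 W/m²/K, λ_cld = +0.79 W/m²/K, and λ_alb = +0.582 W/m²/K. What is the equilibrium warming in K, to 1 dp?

7.1 K

Net feedback parameter λ = (−3.23) + (+1.61) + (-0.478) + (+0.79) + (+0.582) = -0.726 W/m²/K.
ΔT = −F/λ = −5.15/(-0.726) = 7.1 K.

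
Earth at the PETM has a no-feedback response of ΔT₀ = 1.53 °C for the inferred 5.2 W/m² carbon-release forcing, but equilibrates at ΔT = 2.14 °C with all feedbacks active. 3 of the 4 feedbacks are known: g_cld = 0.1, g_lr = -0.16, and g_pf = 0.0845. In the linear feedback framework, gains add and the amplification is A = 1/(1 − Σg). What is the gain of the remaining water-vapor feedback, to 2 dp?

0.26

Amplification A = ΔT/ΔT₀ = 2.14/1.53 = 1.399.
Total gain g = 1 − 1/A = 1 − 1/1.399 = 0.2852.
Known gains sum to 0.1 − 0.16 + 0.0845 = 0.0245.
g_wv = 0.2852 − 0.0245 = 0.26.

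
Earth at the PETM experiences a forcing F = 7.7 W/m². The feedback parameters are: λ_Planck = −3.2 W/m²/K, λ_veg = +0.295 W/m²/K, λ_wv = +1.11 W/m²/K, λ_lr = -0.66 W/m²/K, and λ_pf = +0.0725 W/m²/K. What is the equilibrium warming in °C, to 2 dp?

Net feedback parameter λ = (−3.2) + (+0.295) + (+1.11) + (-0.66) + (+0.0725) = -2.3825 W/m²/K.
ΔT = −F/λ = −7.7/(-2.3825) = 3.23 °C.

3.23 °C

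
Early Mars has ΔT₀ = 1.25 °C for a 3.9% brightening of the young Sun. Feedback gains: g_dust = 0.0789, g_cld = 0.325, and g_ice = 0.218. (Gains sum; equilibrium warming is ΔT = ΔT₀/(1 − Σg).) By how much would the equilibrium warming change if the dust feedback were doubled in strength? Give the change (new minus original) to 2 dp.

0.87 °C

Original: g = 0.6219, ΔT = 1.25/(1−0.6219) = 3.3060 °C.
With doubled dust: g' = 0.7008, ΔT' = 1.25/(1−0.7008) = 4.1778 °C.
Change = 4.1778 − 3.3060 = 0.87 °C.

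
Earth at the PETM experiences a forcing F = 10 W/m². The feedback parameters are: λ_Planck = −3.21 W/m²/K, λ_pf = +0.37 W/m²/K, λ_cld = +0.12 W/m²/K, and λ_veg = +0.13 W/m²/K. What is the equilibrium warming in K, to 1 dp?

Net feedback parameter λ = (−3.21) + (+0.37) + (+0.12) + (+0.13) = -2.59 W/m²/K.
ΔT = −F/λ = −10/(-2.59) = 3.9 K.

3.9 K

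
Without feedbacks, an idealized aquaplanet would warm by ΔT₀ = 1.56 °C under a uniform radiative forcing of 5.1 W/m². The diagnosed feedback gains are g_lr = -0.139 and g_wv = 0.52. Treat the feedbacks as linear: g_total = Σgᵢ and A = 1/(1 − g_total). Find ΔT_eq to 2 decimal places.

2.52 °C

Total gain g = -0.139 + 0.52 = 0.381.
Amplification A = 1/(1 − 0.381) = 1.616.
ΔT = 1.56 × 1.616 = 2.52 °C.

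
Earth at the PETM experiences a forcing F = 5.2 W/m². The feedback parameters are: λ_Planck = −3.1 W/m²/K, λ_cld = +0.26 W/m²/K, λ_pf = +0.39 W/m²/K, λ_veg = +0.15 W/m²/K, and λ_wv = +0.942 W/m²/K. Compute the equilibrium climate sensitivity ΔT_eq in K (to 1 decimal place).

Net feedback parameter λ = (−3.1) + (+0.26) + (+0.39) + (+0.15) + (+0.942) = -1.358 W/m²/K.
ΔT = −F/λ = −5.2/(-1.358) = 3.8 K.

3.8 K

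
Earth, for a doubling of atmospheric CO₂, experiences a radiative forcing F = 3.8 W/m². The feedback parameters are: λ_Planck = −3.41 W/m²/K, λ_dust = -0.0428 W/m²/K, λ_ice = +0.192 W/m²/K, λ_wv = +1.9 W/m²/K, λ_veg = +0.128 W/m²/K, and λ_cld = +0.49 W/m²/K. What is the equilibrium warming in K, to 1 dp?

Net feedback parameter λ = (−3.41) + (-0.0428) + (+0.192) + (+1.9) + (+0.128) + (+0.49) = -0.7428 W/m²/K.
ΔT = −F/λ = −3.8/(-0.7428) = 5.1 K.

5.1 K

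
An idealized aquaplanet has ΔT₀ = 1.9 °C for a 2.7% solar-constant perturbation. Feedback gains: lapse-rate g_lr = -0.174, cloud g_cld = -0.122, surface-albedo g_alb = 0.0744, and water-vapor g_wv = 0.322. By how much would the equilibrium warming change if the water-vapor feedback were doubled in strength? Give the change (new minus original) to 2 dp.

1.18 °C

Original: g = 0.1004, ΔT = 1.9/(1−0.1004) = 2.1120 °C.
With doubled water-vapor: g' = 0.4224, ΔT' = 1.9/(1−0.4224) = 3.2895 °C.
Change = 3.2895 − 2.1120 = 1.18 °C.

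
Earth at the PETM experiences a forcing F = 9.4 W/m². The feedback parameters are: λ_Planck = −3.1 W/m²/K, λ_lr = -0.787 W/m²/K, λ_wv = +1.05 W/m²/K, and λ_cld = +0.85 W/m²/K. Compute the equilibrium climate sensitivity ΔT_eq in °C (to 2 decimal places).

4.73 °C

Net feedback parameter λ = (−3.1) + (-0.787) + (+1.05) + (+0.85) = -1.987 W/m²/K.
ΔT = −F/λ = −9.4/(-1.987) = 4.73 °C.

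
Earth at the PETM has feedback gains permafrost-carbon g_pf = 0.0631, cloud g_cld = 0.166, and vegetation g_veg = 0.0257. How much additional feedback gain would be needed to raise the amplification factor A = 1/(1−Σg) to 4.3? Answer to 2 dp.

0.51

Current total gain = 0.2548.
Target gain for A = 4.3: g* = 1 − 1/4.3 = 0.7674.
Additional gain needed = 0.7674 − 0.2548 = 0.51.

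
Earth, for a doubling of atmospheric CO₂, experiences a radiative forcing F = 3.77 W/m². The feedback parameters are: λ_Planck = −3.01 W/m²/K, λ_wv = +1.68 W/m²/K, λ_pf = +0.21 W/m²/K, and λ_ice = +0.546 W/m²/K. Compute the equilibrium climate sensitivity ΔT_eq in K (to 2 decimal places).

Net feedback parameter λ = (−3.01) + (+1.68) + (+0.21) + (+0.546) = -0.574 W/m²/K.
ΔT = −F/λ = −3.77/(-0.574) = 6.57 K.

6.57 K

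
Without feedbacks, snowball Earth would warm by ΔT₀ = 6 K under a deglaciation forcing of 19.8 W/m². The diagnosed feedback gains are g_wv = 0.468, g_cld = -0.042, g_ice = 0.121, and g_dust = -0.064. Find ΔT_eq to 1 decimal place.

11.6 K

Total gain g = 0.468 − 0.042 + 0.121 − 0.064 = 0.483.
Amplification A = 1/(1 − 0.483) = 1.934.
ΔT = 6 × 1.934 = 11.6 K.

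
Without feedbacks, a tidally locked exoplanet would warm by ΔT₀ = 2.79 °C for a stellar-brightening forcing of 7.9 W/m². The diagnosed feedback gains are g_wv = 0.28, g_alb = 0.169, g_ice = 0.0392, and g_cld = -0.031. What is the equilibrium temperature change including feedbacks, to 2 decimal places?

5.14 °C

Total gain g = 0.28 + 0.169 + 0.0392 − 0.031 = 0.4572.
Amplification A = 1/(1 − 0.4572) = 1.842.
ΔT = 2.79 × 1.842 = 5.14 °C.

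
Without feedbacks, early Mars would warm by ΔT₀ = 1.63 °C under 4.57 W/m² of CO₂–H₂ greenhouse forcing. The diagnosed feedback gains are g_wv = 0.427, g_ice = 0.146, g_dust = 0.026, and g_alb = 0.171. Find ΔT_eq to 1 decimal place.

7.1 °C

Total gain g = 0.427 + 0.146 + 0.026 + 0.171 = 0.77.
Amplification A = 1/(1 − 0.77) = 4.348.
ΔT = 1.63 × 4.348 = 7.1 °C.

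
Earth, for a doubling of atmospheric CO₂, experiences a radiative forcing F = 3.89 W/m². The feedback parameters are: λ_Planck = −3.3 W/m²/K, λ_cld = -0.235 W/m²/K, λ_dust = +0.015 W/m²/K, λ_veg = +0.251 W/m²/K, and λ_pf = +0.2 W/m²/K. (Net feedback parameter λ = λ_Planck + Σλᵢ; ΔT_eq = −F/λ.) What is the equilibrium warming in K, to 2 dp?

Net feedback parameter λ = (−3.3) + (-0.235) + (+0.015) + (+0.251) + (+0.2) = -3.069 W/m²/K.
ΔT = −F/λ = −3.89/(-3.069) = 1.27 K.

1.27 K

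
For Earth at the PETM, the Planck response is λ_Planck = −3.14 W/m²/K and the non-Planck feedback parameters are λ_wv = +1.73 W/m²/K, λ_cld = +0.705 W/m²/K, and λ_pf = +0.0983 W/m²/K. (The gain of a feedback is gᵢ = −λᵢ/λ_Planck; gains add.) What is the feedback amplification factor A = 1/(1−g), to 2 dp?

Convert to gains: g_wv = 1.73/3.14 = 0.551; g_cld = 0.705/3.14 = 0.2245; g_pf = 0.0983/3.14 = 0.03131.
Total gain g = 0.80681.
A = 1/(1 − 0.80681) = 5.18.

5.18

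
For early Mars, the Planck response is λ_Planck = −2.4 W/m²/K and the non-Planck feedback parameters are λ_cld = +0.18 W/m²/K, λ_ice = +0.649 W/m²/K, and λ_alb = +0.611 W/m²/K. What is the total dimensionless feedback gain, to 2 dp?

0.60

Convert to gains: g_cld = 0.18/2.4 = 0.075; g_ice = 0.649/2.4 = 0.2704; g_alb = 0.611/2.4 = 0.2546.
Total gain g = 0.6.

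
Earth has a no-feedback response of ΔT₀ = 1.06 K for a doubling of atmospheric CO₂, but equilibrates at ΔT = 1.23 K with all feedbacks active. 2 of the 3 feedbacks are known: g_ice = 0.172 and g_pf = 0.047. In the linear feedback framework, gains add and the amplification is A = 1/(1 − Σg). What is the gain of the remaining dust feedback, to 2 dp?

-0.08

Amplification A = ΔT/ΔT₀ = 1.23/1.06 = 1.16.
Total gain g = 1 − 1/A = 1 − 1/1.16 = 0.1379.
Known gains sum to 0.172 + 0.047 = 0.219.
g_dust = 0.1379 − 0.219 = -0.08.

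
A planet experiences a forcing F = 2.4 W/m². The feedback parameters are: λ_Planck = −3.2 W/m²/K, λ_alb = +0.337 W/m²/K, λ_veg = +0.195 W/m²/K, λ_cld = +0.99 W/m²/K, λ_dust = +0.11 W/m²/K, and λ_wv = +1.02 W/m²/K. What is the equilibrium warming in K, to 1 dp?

4.4 K

Net feedback parameter λ = (−3.2) + (+0.337) + (+0.195) + (+0.99) + (+0.11) + (+1.02) = -0.548 W/m²/K.
ΔT = −F/λ = −2.4/(-0.548) = 4.4 K.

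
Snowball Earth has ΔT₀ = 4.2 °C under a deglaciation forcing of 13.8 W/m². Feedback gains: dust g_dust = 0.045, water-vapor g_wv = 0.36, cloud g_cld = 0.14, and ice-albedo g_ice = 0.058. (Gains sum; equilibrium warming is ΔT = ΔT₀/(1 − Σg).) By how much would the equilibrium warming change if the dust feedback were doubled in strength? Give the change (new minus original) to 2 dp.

Original: g = 0.603, ΔT = 4.2/(1−0.603) = 10.5793 °C.
With doubled dust: g' = 0.648, ΔT' = 4.2/(1−0.648) = 11.9318 °C.
Change = 11.9318 − 10.5793 = 1.35 °C.

1.35 °C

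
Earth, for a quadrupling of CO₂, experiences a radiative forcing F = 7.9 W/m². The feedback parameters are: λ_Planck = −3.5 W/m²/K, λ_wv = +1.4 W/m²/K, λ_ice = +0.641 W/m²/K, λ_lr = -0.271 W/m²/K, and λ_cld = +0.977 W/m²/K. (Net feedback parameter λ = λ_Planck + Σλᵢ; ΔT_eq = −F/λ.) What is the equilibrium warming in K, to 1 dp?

Net feedback parameter λ = (−3.5) + (+1.4) + (+0.641) + (-0.271) + (+0.977) = -0.753 W/m²/K.
ΔT = −F/λ = −7.9/(-0.753) = 10.5 K.

10.5 K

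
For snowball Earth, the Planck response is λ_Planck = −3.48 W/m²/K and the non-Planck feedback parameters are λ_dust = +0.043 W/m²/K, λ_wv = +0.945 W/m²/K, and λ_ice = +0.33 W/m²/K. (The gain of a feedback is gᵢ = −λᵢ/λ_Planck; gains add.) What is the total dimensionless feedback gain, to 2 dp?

Convert to gains: g_dust = 0.043/3.48 = 0.01236; g_wv = 0.945/3.48 = 0.2716; g_ice = 0.33/3.48 = 0.09483.
Total gain g = 0.37879.

0.38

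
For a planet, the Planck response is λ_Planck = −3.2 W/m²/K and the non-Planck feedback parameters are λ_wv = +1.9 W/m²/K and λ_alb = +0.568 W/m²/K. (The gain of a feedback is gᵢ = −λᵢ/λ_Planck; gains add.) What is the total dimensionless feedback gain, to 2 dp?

Convert to gains: g_wv = 1.9/3.2 = 0.5937; g_alb = 0.568/3.2 = 0.1775.
Total gain g = 0.7712.

0.77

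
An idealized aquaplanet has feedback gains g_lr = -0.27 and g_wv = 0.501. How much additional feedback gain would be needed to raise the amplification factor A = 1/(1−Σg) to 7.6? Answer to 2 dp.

Current total gain = 0.231.
Target gain for A = 7.6: g* = 1 − 1/7.6 = 0.8684.
Additional gain needed = 0.8684 − 0.231 = 0.64.

0.64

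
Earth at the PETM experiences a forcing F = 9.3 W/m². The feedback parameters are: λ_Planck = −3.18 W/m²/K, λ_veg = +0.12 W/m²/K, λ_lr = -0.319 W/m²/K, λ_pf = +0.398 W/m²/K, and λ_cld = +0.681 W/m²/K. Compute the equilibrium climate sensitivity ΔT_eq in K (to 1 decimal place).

Net feedback parameter λ = (−3.18) + (+0.12) + (-0.319) + (+0.398) + (+0.681) = -2.3 W/m²/K.
ΔT = −F/λ = −9.3/(-2.3) = 4.0 K.

4.0 K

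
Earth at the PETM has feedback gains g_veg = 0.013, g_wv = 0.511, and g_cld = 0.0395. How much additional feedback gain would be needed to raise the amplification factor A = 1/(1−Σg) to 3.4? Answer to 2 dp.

0.14

Current total gain = 0.5635.
Target gain for A = 3.4: g* = 1 − 1/3.4 = 0.7059.
Additional gain needed = 0.7059 − 0.5635 = 0.14.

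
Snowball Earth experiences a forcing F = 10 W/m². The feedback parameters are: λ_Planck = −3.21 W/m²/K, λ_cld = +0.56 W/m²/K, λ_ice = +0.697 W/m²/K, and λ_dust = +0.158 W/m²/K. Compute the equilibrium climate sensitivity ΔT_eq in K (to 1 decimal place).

Net feedback parameter λ = (−3.21) + (+0.56) + (+0.697) + (+0.158) = -1.795 W/m²/K.
ΔT = −F/λ = −10/(-1.795) = 5.6 K.

5.6 K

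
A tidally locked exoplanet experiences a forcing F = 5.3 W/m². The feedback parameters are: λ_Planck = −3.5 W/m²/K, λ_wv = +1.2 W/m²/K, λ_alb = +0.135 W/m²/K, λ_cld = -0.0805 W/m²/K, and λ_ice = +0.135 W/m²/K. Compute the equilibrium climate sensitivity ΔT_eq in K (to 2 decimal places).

Net feedback parameter λ = (−3.5) + (+1.2) + (+0.135) + (-0.0805) + (+0.135) = -2.1105 W/m²/K.
ΔT = −F/λ = −5.3/(-2.1105) = 2.51 K.

2.51 K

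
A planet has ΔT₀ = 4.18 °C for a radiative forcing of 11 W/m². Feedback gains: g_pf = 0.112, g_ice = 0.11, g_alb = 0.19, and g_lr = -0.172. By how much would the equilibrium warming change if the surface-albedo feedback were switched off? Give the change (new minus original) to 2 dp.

Original: g = 0.24, ΔT = 4.18/(1−0.24) = 5.5000 °C.
Without surface-albedo: g' = 0.05, ΔT' = 4.18/(1−0.05) = 4.4000 °C.
Change = 4.4000 − 5.5000 = -1.10 °C.

-1.10 °C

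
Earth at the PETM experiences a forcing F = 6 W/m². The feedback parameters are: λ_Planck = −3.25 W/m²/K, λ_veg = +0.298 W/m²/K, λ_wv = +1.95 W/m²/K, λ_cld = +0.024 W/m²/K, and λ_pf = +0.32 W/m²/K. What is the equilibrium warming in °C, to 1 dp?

Net feedback parameter λ = (−3.25) + (+0.298) + (+1.95) + (+0.024) + (+0.32) = -0.658 W/m²/K.
ΔT = −F/λ = −6/(-0.658) = 9.1 °C.

9.1 °C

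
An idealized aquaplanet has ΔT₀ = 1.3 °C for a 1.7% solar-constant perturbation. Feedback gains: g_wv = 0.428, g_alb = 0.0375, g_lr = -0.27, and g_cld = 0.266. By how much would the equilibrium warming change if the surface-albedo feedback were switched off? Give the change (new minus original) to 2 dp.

Original: g = 0.4615, ΔT = 1.3/(1−0.4615) = 2.4141 °C.
Without surface-albedo: g' = 0.424, ΔT' = 1.3/(1−0.424) = 2.2569 °C.
Change = 2.2569 − 2.4141 = -0.16 °C.

-0.16 °C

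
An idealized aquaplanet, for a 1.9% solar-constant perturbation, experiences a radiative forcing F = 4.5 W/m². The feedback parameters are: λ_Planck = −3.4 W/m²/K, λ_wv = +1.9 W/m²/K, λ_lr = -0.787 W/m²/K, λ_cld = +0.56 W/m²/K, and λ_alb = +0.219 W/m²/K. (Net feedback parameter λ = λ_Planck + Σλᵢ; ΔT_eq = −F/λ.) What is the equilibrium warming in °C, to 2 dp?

Net feedback parameter λ = (−3.4) + (+1.9) + (-0.787) + (+0.56) + (+0.219) = -1.508 W/m²/K.
ΔT = −F/λ = −4.5/(-1.508) = 2.98 °C.

2.98 °C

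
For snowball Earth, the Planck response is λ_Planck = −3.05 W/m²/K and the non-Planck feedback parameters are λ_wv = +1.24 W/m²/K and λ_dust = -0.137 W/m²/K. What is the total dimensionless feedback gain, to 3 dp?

0.362

Convert to gains: g_wv = 1.24/3.05 = 0.4066; g_dust = -0.137/3.05 = -0.04492.
Total gain g = 0.36168.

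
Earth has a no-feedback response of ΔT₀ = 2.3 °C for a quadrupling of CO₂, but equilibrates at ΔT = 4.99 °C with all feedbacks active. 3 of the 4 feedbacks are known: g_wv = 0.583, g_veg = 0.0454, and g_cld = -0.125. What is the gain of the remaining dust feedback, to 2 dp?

Amplification A = ΔT/ΔT₀ = 4.99/2.3 = 2.17.
Total gain g = 1 − 1/A = 1 − 1/2.17 = 0.5392.
Known gains sum to 0.583 + 0.0454 − 0.125 = 0.5034.
g_dust = 0.5392 − 0.5034 = 0.04.

0.04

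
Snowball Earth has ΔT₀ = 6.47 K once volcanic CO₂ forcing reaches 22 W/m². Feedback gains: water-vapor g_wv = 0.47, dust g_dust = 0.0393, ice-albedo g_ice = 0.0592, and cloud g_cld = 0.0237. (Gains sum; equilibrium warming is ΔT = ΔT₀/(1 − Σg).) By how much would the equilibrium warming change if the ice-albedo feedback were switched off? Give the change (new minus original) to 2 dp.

-2.01 K

Original: g = 0.5922, ΔT = 6.47/(1−0.5922) = 15.8656 K.
Without ice-albedo: g' = 0.533, ΔT' = 6.47/(1−0.533) = 13.8544 K.
Change = 13.8544 − 15.8656 = -2.01 K.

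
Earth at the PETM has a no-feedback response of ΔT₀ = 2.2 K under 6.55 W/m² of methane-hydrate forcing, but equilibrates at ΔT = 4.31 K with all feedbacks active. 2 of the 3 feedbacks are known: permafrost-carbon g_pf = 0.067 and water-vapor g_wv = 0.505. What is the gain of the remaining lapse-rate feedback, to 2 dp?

Amplification A = ΔT/ΔT₀ = 4.31/2.2 = 1.959.
Total gain g = 1 − 1/A = 1 − 1/1.959 = 0.4895.
Known gains sum to 0.067 + 0.505 = 0.572.
g_lr = 0.4895 − 0.572 = -0.08.

-0.08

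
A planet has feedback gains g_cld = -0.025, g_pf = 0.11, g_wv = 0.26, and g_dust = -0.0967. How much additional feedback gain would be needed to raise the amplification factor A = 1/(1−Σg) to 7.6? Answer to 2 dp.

0.62

Current total gain = 0.2483.
Target gain for A = 7.6: g* = 1 − 1/7.6 = 0.8684.
Additional gain needed = 0.8684 − 0.2483 = 0.62.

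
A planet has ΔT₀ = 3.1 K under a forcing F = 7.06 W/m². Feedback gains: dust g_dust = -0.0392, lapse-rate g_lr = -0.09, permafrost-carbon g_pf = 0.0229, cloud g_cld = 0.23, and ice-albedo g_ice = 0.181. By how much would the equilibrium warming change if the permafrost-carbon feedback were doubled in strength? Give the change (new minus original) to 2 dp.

Original: g = 0.3047, ΔT = 3.1/(1−0.3047) = 4.4585 K.
With doubled permafrost-carbon: g' = 0.3276, ΔT' = 3.1/(1−0.3276) = 4.6104 K.
Change = 4.6104 − 4.4585 = 0.15 K.

0.15 K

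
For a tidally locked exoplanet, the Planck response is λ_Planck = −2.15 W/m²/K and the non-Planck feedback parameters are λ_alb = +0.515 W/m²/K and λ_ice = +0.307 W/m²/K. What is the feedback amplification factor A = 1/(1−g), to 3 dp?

1.619

Convert to gains: g_alb = 0.515/2.15 = 0.2395; g_ice = 0.307/2.15 = 0.1428.
Total gain g = 0.3823.
A = 1/(1 − 0.3823) = 1.619.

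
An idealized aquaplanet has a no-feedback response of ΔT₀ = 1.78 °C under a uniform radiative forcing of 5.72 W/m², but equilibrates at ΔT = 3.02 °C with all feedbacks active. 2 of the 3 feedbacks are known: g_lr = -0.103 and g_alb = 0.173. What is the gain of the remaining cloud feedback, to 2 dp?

Amplification A = ΔT/ΔT₀ = 3.02/1.78 = 1.697.
Total gain g = 1 − 1/A = 1 − 1/1.697 = 0.4107.
Known gains sum to -0.103 + 0.173 = 0.07.
g_cld = 0.4107 − 0.07 = 0.34.

0.34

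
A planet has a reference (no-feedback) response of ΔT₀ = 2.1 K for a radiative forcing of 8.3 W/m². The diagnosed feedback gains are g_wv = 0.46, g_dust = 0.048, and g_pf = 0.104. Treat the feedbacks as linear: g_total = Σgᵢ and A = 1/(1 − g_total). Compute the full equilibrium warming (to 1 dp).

Total gain g = 0.46 + 0.048 + 0.104 = 0.612.
Amplification A = 1/(1 − 0.612) = 2.577.
ΔT = 2.1 × 2.577 = 5.4 K.

5.4 K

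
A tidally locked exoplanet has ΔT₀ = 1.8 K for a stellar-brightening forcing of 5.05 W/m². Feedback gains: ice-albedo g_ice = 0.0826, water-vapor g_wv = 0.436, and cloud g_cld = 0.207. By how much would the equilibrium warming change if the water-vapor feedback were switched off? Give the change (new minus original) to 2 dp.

Original: g = 0.7256, ΔT = 1.8/(1−0.7256) = 6.5598 K.
Without water-vapor: g' = 0.2896, ΔT' = 1.8/(1−0.2896) = 2.5338 K.
Change = 2.5338 − 6.5598 = -4.03 K.

-4.03 K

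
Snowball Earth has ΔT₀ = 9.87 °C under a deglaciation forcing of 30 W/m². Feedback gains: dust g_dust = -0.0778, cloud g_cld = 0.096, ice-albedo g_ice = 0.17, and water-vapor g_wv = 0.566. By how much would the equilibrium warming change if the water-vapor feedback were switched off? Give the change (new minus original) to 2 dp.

-28.00 °C

Original: g = 0.7542, ΔT = 9.87/(1−0.7542) = 40.1546 °C.
Without water-vapor: g' = 0.1882, ΔT' = 9.87/(1−0.1882) = 12.1582 °C.
Change = 12.1582 − 40.1546 = -28.00 °C.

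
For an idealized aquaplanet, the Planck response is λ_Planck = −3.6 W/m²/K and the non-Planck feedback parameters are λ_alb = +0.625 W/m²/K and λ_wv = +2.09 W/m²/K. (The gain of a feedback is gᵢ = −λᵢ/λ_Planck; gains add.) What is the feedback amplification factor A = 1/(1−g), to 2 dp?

4.07

Convert to gains: g_alb = 0.625/3.6 = 0.1736; g_wv = 2.09/3.6 = 0.5806.
Total gain g = 0.7542.
A = 1/(1 − 0.7542) = 4.07.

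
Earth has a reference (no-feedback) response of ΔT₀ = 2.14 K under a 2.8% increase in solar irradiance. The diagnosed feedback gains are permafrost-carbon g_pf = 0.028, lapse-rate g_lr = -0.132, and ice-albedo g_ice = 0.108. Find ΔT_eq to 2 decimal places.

Total gain g = 0.028 − 0.132 + 0.108 = 0.004.
Amplification A = 1/(1 − 0.004) = 1.004.
ΔT = 2.14 × 1.004 = 2.15 K.

2.15 K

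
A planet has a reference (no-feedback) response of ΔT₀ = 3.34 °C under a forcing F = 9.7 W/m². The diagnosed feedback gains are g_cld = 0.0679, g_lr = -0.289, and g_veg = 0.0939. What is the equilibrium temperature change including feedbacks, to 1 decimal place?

Total gain g = 0.0679 − 0.289 + 0.0939 = -0.1272.
Amplification A = 1/(1 + 0.1272) = 0.8872.
ΔT = 3.34 × 0.8872 = 3.0 °C.

3.0 °C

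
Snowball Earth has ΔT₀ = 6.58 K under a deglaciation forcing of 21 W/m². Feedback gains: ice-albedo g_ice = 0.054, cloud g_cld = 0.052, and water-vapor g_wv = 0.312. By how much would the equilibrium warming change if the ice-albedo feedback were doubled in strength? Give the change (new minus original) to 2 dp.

1.16 K

Original: g = 0.418, ΔT = 6.58/(1−0.418) = 11.3058 K.
With doubled ice-albedo: g' = 0.472, ΔT' = 6.58/(1−0.472) = 12.4621 K.
Change = 12.4621 − 11.3058 = 1.16 K.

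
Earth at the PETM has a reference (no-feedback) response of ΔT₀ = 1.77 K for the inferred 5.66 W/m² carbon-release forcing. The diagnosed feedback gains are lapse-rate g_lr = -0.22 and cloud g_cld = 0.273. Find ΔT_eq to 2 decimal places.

Total gain g = -0.22 + 0.273 = 0.053.
Amplification A = 1/(1 − 0.053) = 1.056.
ΔT = 1.77 × 1.056 = 1.87 K.

1.87 K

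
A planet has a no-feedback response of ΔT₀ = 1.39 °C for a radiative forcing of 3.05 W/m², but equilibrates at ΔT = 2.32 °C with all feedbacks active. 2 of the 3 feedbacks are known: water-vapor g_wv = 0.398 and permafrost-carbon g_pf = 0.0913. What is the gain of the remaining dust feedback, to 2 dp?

-0.09

Amplification A = ΔT/ΔT₀ = 2.32/1.39 = 1.669.
Total gain g = 1 − 1/A = 1 − 1/1.669 = 0.4008.
Known gains sum to 0.398 + 0.0913 = 0.4893.
g_dust = 0.4008 − 0.4893 = -0.09.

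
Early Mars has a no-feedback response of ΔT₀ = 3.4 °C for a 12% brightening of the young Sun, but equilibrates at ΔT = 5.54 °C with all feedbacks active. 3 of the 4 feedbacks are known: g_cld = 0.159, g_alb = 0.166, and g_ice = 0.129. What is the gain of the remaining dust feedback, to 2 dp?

Amplification A = ΔT/ΔT₀ = 5.54/3.4 = 1.629.
Total gain g = 1 − 1/A = 1 − 1/1.629 = 0.3861.
Known gains sum to 0.159 + 0.166 + 0.129 = 0.454.
g_dust = 0.3861 − 0.454 = -0.07.

-0.07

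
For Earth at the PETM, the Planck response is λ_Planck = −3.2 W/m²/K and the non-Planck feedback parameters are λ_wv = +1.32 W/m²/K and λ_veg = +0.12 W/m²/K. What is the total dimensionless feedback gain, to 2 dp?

0.45

Convert to gains: g_wv = 1.32/3.2 = 0.4125; g_veg = 0.12/3.2 = 0.0375.
Total gain g = 0.45.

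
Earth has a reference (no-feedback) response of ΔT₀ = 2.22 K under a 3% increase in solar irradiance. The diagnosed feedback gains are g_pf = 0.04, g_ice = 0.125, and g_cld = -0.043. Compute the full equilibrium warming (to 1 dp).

2.5 K

Total gain g = 0.04 + 0.125 − 0.043 = 0.122.
Amplification A = 1/(1 − 0.122) = 1.139.
ΔT = 2.22 × 1.139 = 2.5 K.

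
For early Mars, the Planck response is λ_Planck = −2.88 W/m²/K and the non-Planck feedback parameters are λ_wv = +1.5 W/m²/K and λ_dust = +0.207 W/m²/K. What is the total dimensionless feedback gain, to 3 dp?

0.593

Convert to gains: g_wv = 1.5/2.88 = 0.5208; g_dust = 0.207/2.88 = 0.07187.
Total gain g = 0.59267.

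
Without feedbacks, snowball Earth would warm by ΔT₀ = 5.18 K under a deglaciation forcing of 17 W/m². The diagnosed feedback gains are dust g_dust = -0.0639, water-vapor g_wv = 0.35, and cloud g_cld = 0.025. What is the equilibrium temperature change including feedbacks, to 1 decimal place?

Total gain g = -0.0639 + 0.35 + 0.025 = 0.3111.
Amplification A = 1/(1 − 0.3111) = 1.452.
ΔT = 5.18 × 1.452 = 7.5 K.

7.5 K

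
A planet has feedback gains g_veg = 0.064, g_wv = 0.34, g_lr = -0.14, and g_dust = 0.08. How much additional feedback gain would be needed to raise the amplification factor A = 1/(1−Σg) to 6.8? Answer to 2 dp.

Current total gain = 0.344.
Target gain for A = 6.8: g* = 1 − 1/6.8 = 0.8529.
Additional gain needed = 0.8529 − 0.344 = 0.51.

0.51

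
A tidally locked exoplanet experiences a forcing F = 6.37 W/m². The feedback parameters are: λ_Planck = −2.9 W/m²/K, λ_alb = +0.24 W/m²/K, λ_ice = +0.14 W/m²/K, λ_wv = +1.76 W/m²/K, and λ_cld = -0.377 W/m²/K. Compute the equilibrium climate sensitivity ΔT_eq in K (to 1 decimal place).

5.6 K

Net feedback parameter λ = (−2.9) + (+0.24) + (+0.14) + (+1.76) + (-0.377) = -1.137 W/m²/K.
ΔT = −F/λ = −6.37/(-1.137) = 5.6 K.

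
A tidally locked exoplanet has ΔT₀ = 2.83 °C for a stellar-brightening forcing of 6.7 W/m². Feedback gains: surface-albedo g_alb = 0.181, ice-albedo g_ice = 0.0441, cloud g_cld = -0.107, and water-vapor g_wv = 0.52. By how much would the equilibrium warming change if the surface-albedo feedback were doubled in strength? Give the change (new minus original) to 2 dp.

Original: g = 0.6381, ΔT = 2.83/(1−0.6381) = 7.8198 °C.
With doubled surface-albedo: g' = 0.8191, ΔT' = 2.83/(1−0.8191) = 15.6440 °C.
Change = 15.6440 − 7.8198 = 7.82 °C.

7.82 °C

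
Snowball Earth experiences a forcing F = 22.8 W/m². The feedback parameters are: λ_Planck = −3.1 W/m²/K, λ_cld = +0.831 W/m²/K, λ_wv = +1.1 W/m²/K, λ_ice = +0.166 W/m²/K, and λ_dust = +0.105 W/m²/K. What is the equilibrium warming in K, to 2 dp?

25.39 K

Net feedback parameter λ = (−3.1) + (+0.831) + (+1.1) + (+0.166) + (+0.105) = -0.898 W/m²/K.
ΔT = −F/λ = −22.8/(-0.898) = 25.39 K.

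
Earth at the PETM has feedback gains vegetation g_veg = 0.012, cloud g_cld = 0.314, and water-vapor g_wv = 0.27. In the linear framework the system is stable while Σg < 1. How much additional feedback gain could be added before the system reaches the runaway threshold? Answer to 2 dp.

0.40

Current total gain = 0.012 + 0.314 + 0.27 = 0.596.
Margin to runaway = 1 − 0.596 = 0.40.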